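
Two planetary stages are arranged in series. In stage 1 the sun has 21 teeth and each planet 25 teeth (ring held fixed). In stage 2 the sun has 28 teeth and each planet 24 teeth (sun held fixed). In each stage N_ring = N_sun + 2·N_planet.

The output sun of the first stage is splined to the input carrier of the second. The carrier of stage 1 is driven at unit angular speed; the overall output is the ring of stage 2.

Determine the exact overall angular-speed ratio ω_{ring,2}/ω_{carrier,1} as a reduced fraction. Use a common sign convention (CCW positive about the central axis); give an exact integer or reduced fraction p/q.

2392/399

Stage 1: N_ring = 21 + 2·25 = 71
Stage 1: 21(ω_s−ω_c) = −71(ω_r−ω_c),  ω_r=0, ω_c=1
Stage 1: ω_s = 1 − (71/21)(0−1) = 92/21
  ⇒ ω_s¹/ω_c¹ = 92/21
Stage 2: N_ring = 28 + 2·24 = 76
Stage 2: 28(ω_s−ω_c) = −76(ω_r−ω_c),  ω_s=0, ω_c=1
Stage 2: ω_r = 1 − (28/76)(0−1) = 26/19
  ⇒ ω_r²/ω_c² = 26/19
Coupling ω_c² = ω_s¹ ⇒ overall = 92/21 × 26/19 = 2392/399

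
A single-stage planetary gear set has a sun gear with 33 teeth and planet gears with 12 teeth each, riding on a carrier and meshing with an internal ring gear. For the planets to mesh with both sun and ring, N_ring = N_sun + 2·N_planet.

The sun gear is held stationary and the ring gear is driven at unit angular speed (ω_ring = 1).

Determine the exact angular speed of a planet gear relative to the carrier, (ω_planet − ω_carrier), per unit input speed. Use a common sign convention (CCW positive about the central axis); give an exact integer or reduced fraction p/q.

209/120

N_ring = 33 + 2·12 = 57
33(ω_s−ω_c) = −57(ω_r−ω_c),  ω_s=0, ω_r=1
33(0−ω_c) = −57(1−ω_c)  ⇒  90ω_c = 57  ⇒  ω_c = 19/30
sun–planet: 33·(0−19/30) = −12·(ω_p−ω_c)  ⇒  ω_p−ω_c = −(33/12)·(-19/30) = 209/120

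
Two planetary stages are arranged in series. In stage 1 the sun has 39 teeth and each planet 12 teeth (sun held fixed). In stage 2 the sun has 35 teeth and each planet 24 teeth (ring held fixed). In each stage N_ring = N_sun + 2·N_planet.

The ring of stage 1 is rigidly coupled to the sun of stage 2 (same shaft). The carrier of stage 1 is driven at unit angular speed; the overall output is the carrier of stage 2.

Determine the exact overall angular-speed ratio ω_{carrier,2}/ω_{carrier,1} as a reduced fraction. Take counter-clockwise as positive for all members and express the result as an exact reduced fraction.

Stage 1: N_ring = 39 + 2·12 = 63
Stage 1: 39(ω_s−ω_c) = −63(ω_r−ω_c),  ω_s=0, ω_c=1
Stage 1: ω_r = 1 − (39/63)(0−1) = 34/21
  ⇒ ω_r¹/ω_c¹ = 34/21
Stage 2: N_ring = 35 + 2·24 = 83
Stage 2: 35(ω_s−ω_c) = −83(ω_r−ω_c),  ω_r=0, ω_s=1
Stage 2: 35(1−ω_c) = −83(0−ω_c)  ⇒  118ω_c = 35  ⇒  ω_c = 35/118
  ⇒ ω_c²/ω_s² = 35/118
Coupling ω_s² = ω_r¹ ⇒ overall = 34/21 × 35/118 = 85/177

85/177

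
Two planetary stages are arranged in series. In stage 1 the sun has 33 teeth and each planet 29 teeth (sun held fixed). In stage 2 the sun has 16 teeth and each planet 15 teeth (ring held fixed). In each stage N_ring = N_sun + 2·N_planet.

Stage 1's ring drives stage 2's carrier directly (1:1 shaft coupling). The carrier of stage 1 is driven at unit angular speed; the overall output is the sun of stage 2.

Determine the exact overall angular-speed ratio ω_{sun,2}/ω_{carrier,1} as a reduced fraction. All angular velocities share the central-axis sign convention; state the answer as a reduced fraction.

Stage 1: N_ring = 33 + 2·29 = 91
Stage 1: 33(ω_s−ω_c) = −91(ω_r−ω_c),  ω_s=0, ω_c=1
Stage 1: ω_r = 1 − (33/91)(0−1) = 124/91
  ⇒ ω_r¹/ω_c¹ = 124/91
Stage 2: N_ring = 16 + 2·15 = 46
Stage 2: 16(ω_s−ω_c) = −46(ω_r−ω_c),  ω_r=0, ω_c=1
Stage 2: ω_s = 1 − (46/16)(0−1) = 31/8
  ⇒ ω_s²/ω_c² = 31/8
Coupling ω_c² = ω_r¹ ⇒ overall = 124/91 × 31/8 = 961/182

961/182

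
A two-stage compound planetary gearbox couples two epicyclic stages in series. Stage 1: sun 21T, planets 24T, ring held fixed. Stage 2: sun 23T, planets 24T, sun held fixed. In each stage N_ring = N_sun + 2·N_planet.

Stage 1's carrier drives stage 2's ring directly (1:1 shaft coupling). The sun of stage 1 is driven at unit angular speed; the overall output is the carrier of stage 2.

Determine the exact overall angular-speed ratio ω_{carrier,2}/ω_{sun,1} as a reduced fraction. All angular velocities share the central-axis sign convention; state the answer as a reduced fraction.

Stage 1: N_ring = 21 + 2·24 = 69
Stage 1: 21(ω_s−ω_c) = −69(ω_r−ω_c),  ω_r=0, ω_s=1
Stage 1: 21(1−ω_c) = −69(0−ω_c)  ⇒  90ω_c = 21  ⇒  ω_c = 7/30
  ⇒ ω_c¹/ω_s¹ = 7/30
Stage 2: N_ring = 23 + 2·24 = 71
Stage 2: 23(ω_s−ω_c) = −71(ω_r−ω_c),  ω_s=0, ω_r=1
Stage 2: 23(0−ω_c) = −71(1−ω_c)  ⇒  94ω_c = 71  ⇒  ω_c = 71/94
  ⇒ ω_c²/ω_r² = 71/94
Coupling ω_r² = ω_c¹ ⇒ overall = 7/30 × 71/94 = 497/2820

497/2820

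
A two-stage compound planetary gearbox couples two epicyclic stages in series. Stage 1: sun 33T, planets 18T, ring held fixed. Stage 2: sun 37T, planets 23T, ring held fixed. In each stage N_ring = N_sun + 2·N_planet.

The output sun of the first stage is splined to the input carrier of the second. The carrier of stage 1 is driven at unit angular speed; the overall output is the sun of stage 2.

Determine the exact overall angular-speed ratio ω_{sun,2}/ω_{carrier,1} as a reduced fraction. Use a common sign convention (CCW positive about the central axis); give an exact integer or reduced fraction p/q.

4080/407

Stage 1: N_ring = 33 + 2·18 = 69
Stage 1: 33(ω_s−ω_c) = −69(ω_r−ω_c),  ω_r=0, ω_c=1
Stage 1: ω_s = 1 − (69/33)(0−1) = 34/11
  ⇒ ω_s¹/ω_c¹ = 34/11
Stage 2: N_ring = 37 + 2·23 = 83
Stage 2: 37(ω_s−ω_c) = −83(ω_r−ω_c),  ω_r=0, ω_c=1
Stage 2: ω_s = 1 − (83/37)(0−1) = 120/37
  ⇒ ω_s²/ω_c² = 120/37
Coupling ω_c² = ω_s¹ ⇒ overall = 34/11 × 120/37 = 4080/407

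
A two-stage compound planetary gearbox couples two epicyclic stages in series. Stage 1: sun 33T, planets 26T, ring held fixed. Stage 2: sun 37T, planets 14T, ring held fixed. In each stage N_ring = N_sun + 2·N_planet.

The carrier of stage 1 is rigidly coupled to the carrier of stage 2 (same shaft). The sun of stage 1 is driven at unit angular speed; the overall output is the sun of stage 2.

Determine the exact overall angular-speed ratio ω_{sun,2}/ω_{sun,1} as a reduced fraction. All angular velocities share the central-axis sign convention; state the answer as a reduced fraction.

Stage 1: N_ring = 33 + 2·26 = 85
Stage 1: 33(ω_s−ω_c) = −85(ω_r−ω_c),  ω_r=0, ω_s=1
Stage 1: 33(1−ω_c) = −85(0−ω_c)  ⇒  118ω_c = 33  ⇒  ω_c = 33/118
  ⇒ ω_c¹/ω_s¹ = 33/118
Stage 2: N_ring = 37 + 2·14 = 65
Stage 2: 37(ω_s−ω_c) = −65(ω_r−ω_c),  ω_r=0, ω_c=1
Stage 2: ω_s = 1 − (65/37)(0−1) = 102/37
  ⇒ ω_s²/ω_c² = 102/37
Coupling ω_c² = ω_c¹ ⇒ overall = 33/118 × 102/37 = 1683/2183

1683/2183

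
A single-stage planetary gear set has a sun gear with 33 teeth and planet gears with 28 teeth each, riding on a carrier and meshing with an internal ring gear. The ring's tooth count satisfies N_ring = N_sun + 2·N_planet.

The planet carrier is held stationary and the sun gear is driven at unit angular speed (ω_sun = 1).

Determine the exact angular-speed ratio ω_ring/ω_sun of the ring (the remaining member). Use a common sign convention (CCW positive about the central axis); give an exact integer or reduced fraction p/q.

-33/89

N_ring = 33 + 2·28 = 89
33(ω_s−ω_c) = −89(ω_r−ω_c),  ω_c=0, ω_s=1
ω_r = 0 − (33/89)(1−0) = -33/89
ω_r/ω_s = -33/89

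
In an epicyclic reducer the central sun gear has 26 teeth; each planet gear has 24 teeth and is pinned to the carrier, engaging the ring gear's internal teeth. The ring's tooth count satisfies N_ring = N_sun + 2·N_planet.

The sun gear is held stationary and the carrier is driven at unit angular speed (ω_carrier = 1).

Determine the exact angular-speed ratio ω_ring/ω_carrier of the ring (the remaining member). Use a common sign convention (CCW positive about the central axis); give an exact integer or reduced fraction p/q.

N_ring = 26 + 2·24 = 74
26(ω_s−ω_c) = −74(ω_r−ω_c),  ω_s=0, ω_c=1
ω_r = 1 − (26/74)(0−1) = 50/37
ω_r/ω_c = 50/37

50/37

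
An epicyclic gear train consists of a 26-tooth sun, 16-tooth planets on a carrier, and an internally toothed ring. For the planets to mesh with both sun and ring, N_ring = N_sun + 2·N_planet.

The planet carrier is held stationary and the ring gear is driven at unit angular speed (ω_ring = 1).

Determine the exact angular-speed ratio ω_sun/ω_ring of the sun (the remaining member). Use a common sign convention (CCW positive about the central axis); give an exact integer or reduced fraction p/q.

N_ring = 26 + 2·16 = 58
26(ω_s−ω_c) = −58(ω_r−ω_c),  ω_c=0, ω_r=1
ω_s = 0 − (58/26)(1−0) = -29/13
ω_s/ω_r = -29/13

-29/13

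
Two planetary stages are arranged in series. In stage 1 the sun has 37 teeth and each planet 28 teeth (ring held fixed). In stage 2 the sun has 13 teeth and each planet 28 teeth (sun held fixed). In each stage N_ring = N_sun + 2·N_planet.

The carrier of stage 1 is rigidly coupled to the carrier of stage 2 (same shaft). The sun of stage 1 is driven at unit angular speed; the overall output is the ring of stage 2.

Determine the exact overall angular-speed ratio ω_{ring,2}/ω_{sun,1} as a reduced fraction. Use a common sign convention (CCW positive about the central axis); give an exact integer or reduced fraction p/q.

1517/4485

Stage 1: N_ring = 37 + 2·28 = 93
Stage 1: 37(ω_s−ω_c) = −93(ω_r−ω_c),  ω_r=0, ω_s=1
Stage 1: 37(1−ω_c) = −93(0−ω_c)  ⇒  130ω_c = 37  ⇒  ω_c = 37/130
  ⇒ ω_c¹/ω_s¹ = 37/130
Stage 2: N_ring = 13 + 2·28 = 69
Stage 2: 13(ω_s−ω_c) = −69(ω_r−ω_c),  ω_s=0, ω_c=1
Stage 2: ω_r = 1 − (13/69)(0−1) = 82/69
  ⇒ ω_r²/ω_c² = 82/69
Coupling ω_c² = ω_c¹ ⇒ overall = 37/130 × 82/69 = 1517/4485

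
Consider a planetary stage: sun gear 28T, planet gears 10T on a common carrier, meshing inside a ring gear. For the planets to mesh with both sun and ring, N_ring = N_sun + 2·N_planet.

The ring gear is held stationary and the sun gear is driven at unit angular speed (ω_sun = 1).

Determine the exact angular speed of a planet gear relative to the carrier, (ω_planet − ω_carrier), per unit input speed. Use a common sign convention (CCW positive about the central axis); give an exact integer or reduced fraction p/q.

-168/95

N_ring = 28 + 2·10 = 48
28(ω_s−ω_c) = −48(ω_r−ω_c),  ω_r=0, ω_s=1
28(1−ω_c) = −48(0−ω_c)  ⇒  76ω_c = 28  ⇒  ω_c = 7/19
sun–planet: 28·(1−7/19) = −10·(ω_p−ω_c)  ⇒  ω_p−ω_c = −(28/10)·(12/19) = -168/95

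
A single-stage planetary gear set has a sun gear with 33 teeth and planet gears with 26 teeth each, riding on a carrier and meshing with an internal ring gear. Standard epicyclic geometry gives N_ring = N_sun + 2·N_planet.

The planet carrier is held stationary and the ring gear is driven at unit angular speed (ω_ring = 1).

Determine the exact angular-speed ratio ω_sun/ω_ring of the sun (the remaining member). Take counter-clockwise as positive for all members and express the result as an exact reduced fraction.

N_ring = 33 + 2·26 = 85
33(ω_s−ω_c) = −85(ω_r−ω_c),  ω_c=0, ω_r=1
ω_s = 0 − (85/33)(1−0) = -85/33
ω_s/ω_r = -85/33

-85/33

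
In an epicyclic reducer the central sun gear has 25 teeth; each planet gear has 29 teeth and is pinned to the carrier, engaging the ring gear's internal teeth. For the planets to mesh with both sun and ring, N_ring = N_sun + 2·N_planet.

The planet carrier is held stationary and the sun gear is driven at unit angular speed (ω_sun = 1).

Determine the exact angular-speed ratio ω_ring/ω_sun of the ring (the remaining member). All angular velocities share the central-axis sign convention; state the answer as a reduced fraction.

N_ring = 25 + 2·29 = 83
25(ω_s−ω_c) = −83(ω_r−ω_c),  ω_c=0, ω_s=1
ω_r = 0 − (25/83)(1−0) = -25/83
ω_r/ω_s = -25/83

-25/83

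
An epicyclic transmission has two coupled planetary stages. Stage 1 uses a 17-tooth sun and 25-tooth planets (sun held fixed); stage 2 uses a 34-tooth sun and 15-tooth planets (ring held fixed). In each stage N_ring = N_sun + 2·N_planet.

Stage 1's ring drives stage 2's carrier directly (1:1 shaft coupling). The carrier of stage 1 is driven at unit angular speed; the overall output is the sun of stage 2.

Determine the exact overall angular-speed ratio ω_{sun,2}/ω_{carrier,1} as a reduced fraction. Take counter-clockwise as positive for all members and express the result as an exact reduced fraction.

Stage 1: N_ring = 17 + 2·25 = 67
Stage 1: 17(ω_s−ω_c) = −67(ω_r−ω_c),  ω_s=0, ω_c=1
Stage 1: ω_r = 1 − (17/67)(0−1) = 84/67
  ⇒ ω_r¹/ω_c¹ = 84/67
Stage 2: N_ring = 34 + 2·15 = 64
Stage 2: 34(ω_s−ω_c) = −64(ω_r−ω_c),  ω_r=0, ω_c=1
Stage 2: ω_s = 1 − (64/34)(0−1) = 49/17
  ⇒ ω_s²/ω_c² = 49/17
Coupling ω_c² = ω_r¹ ⇒ overall = 84/67 × 49/17 = 4116/1139

4116/1139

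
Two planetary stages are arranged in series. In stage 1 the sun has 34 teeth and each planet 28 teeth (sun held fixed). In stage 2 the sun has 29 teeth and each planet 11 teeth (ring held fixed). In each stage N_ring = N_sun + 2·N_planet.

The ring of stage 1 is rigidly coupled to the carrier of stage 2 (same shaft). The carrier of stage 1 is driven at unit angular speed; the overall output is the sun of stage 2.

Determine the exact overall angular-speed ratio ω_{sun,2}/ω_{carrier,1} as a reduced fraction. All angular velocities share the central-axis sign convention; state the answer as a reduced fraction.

992/261

Stage 1: N_ring = 34 + 2·28 = 90
Stage 1: 34(ω_s−ω_c) = −90(ω_r−ω_c),  ω_s=0, ω_c=1
Stage 1: ω_r = 1 − (34/90)(0−1) = 62/45
  ⇒ ω_r¹/ω_c¹ = 62/45
Stage 2: N_ring = 29 + 2·11 = 51
Stage 2: 29(ω_s−ω_c) = −51(ω_r−ω_c),  ω_r=0, ω_c=1
Stage 2: ω_s = 1 − (51/29)(0−1) = 80/29
  ⇒ ω_s²/ω_c² = 80/29
Coupling ω_c² = ω_r¹ ⇒ overall = 62/45 × 80/29 = 992/261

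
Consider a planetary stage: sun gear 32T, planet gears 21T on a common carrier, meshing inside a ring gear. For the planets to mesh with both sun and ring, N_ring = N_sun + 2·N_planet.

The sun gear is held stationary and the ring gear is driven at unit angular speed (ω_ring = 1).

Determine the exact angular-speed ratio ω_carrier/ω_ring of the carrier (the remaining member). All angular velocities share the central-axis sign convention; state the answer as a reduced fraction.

37/53

N_ring = 32 + 2·21 = 74
32(ω_s−ω_c) = −74(ω_r−ω_c),  ω_s=0, ω_r=1
32(0−ω_c) = −74(1−ω_c)  ⇒  106ω_c = 74  ⇒  ω_c = 37/53
ω_c/ω_r = 37/53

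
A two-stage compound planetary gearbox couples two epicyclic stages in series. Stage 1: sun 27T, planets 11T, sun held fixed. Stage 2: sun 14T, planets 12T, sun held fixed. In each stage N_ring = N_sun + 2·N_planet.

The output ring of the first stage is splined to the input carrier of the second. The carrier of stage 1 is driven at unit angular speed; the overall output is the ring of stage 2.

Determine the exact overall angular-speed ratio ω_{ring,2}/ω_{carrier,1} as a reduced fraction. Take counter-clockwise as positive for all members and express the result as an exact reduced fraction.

Stage 1: N_ring = 27 + 2·11 = 49
Stage 1: 27(ω_s−ω_c) = −49(ω_r−ω_c),  ω_s=0, ω_c=1
Stage 1: ω_r = 1 − (27/49)(0−1) = 76/49
  ⇒ ω_r¹/ω_c¹ = 76/49
Stage 2: N_ring = 14 + 2·12 = 38
Stage 2: 14(ω_s−ω_c) = −38(ω_r−ω_c),  ω_s=0, ω_c=1
Stage 2: ω_r = 1 − (14/38)(0−1) = 26/19
  ⇒ ω_r²/ω_c² = 26/19
Coupling ω_c² = ω_r¹ ⇒ overall = 76/49 × 26/19 = 104/49

104/49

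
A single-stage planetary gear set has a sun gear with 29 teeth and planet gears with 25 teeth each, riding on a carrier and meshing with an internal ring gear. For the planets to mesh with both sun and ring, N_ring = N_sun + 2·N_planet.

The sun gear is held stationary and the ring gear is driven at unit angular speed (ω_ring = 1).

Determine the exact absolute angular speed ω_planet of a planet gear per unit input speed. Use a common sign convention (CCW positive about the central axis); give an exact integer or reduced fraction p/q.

N_ring = 29 + 2·25 = 79
29(ω_s−ω_c) = −79(ω_r−ω_c),  ω_s=0, ω_r=1
29(0−ω_c) = −79(1−ω_c)  ⇒  108ω_c = 79  ⇒  ω_c = 79/108
sun–planet: 29·(0−79/108) = −25·(ω_p−ω_c)  ⇒  ω_p−ω_c = −(29/25)·(-79/108) = 2291/2700
ω_p = 79/108 + 2291/2700 = 79/50

79/50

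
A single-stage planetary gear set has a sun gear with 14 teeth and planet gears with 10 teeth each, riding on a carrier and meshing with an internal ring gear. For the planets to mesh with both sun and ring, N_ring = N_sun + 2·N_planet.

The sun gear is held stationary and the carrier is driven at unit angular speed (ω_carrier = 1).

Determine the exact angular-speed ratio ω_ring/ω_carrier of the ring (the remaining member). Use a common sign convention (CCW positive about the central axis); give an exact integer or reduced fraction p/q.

N_ring = 14 + 2·10 = 34
14(ω_s−ω_c) = −34(ω_r−ω_c),  ω_s=0, ω_c=1
ω_r = 1 − (14/34)(0−1) = 24/17
ω_r/ω_c = 24/17

24/17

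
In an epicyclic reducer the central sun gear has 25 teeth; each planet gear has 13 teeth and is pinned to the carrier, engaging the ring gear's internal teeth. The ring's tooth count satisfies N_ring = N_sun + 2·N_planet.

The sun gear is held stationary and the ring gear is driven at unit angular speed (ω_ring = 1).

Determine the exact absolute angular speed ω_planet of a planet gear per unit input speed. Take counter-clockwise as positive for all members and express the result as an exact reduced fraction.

N_ring = 25 + 2·13 = 51
25(ω_s−ω_c) = −51(ω_r−ω_c),  ω_s=0, ω_r=1
25(0−ω_c) = −51(1−ω_c)  ⇒  76ω_c = 51  ⇒  ω_c = 51/76
sun–planet: 25·(0−51/76) = −13·(ω_p−ω_c)  ⇒  ω_p−ω_c = −(25/13)·(-51/76) = 1275/988
ω_p = 51/76 + 1275/988 = 51/26

51/26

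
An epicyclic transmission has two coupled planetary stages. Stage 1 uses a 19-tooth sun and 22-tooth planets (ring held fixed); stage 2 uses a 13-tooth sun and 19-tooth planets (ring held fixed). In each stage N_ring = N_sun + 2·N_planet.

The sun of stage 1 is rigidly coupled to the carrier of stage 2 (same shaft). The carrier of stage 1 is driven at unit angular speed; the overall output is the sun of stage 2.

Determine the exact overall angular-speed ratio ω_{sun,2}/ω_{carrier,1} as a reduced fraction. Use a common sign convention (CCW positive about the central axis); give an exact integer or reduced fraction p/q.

5248/247

Stage 1: N_ring = 19 + 2·22 = 63
Stage 1: 19(ω_s−ω_c) = −63(ω_r−ω_c),  ω_r=0, ω_c=1
Stage 1: ω_s = 1 − (63/19)(0−1) = 82/19
  ⇒ ω_s¹/ω_c¹ = 82/19
Stage 2: N_ring = 13 + 2·19 = 51
Stage 2: 13(ω_s−ω_c) = −51(ω_r−ω_c),  ω_r=0, ω_c=1
Stage 2: ω_s = 1 − (51/13)(0−1) = 64/13
  ⇒ ω_s²/ω_c² = 64/13
Coupling ω_c² = ω_s¹ ⇒ overall = 82/19 × 64/13 = 5248/247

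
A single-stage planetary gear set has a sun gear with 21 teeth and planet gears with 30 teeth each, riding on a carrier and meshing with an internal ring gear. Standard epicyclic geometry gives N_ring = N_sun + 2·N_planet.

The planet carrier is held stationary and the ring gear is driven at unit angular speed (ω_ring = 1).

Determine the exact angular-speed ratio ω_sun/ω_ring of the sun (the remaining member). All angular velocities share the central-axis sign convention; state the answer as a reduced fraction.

N_ring = 21 + 2·30 = 81
21(ω_s−ω_c) = −81(ω_r−ω_c),  ω_c=0, ω_r=1
ω_s = 0 − (81/21)(1−0) = -27/7
ω_s/ω_r = -27/7

-27/7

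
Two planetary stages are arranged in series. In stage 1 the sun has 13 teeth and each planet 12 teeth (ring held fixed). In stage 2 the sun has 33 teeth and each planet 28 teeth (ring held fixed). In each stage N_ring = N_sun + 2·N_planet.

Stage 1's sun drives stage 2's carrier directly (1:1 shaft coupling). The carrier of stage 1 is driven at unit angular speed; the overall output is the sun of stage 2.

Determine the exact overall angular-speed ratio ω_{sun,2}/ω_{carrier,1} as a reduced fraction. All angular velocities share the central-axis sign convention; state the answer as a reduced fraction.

6100/429

Stage 1: N_ring = 13 + 2·12 = 37
Stage 1: 13(ω_s−ω_c) = −37(ω_r−ω_c),  ω_r=0, ω_c=1
Stage 1: ω_s = 1 − (37/13)(0−1) = 50/13
  ⇒ ω_s¹/ω_c¹ = 50/13
Stage 2: N_ring = 33 + 2·28 = 89
Stage 2: 33(ω_s−ω_c) = −89(ω_r−ω_c),  ω_r=0, ω_c=1
Stage 2: ω_s = 1 − (89/33)(0−1) = 122/33
  ⇒ ω_s²/ω_c² = 122/33
Coupling ω_c² = ω_s¹ ⇒ overall = 50/13 × 122/33 = 6100/429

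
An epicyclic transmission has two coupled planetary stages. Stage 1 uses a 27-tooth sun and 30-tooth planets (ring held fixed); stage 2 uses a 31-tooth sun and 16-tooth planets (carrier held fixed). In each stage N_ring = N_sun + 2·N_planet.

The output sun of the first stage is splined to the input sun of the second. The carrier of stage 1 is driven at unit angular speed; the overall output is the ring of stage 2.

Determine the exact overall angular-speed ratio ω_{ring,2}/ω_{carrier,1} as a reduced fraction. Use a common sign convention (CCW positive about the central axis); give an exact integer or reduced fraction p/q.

Stage 1: N_ring = 27 + 2·30 = 87
Stage 1: 27(ω_s−ω_c) = −87(ω_r−ω_c),  ω_r=0, ω_c=1
Stage 1: ω_s = 1 − (87/27)(0−1) = 38/9
  ⇒ ω_s¹/ω_c¹ = 38/9
Stage 2: N_ring = 31 + 2·16 = 63
Stage 2: 31(ω_s−ω_c) = −63(ω_r−ω_c),  ω_c=0, ω_s=1
Stage 2: ω_r = 0 − (31/63)(1−0) = -31/63
  ⇒ ω_r²/ω_s² = -31/63
Coupling ω_s² = ω_s¹ ⇒ overall = 38/9 × -31/63 = -1178/567

-1178/567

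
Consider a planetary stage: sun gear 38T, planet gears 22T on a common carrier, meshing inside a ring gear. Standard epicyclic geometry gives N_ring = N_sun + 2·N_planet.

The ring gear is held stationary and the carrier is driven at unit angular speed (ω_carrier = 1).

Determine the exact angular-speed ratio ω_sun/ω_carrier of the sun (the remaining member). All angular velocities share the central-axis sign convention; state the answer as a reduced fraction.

60/19

N_ring = 38 + 2·22 = 82
38(ω_s−ω_c) = −82(ω_r−ω_c),  ω_r=0, ω_c=1
ω_s = 1 − (82/38)(0−1) = 60/19
ω_s/ω_c = 60/19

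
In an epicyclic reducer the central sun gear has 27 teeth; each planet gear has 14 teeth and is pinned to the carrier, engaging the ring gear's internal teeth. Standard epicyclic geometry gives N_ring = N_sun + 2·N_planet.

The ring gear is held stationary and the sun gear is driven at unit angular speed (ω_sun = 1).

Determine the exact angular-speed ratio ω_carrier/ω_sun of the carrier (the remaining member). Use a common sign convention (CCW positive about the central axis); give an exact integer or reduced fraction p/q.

N_ring = 27 + 2·14 = 55
27(ω_s−ω_c) = −55(ω_r−ω_c),  ω_r=0, ω_s=1
27(1−ω_c) = −55(0−ω_c)  ⇒  82ω_c = 27  ⇒  ω_c = 27/82
ω_c/ω_s = 27/82

27/82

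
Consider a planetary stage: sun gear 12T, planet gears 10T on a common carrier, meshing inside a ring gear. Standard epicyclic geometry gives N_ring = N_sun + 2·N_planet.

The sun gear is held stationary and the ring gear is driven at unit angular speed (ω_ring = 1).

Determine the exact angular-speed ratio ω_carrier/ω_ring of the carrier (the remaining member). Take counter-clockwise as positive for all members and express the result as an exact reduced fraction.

8/11

N_ring = 12 + 2·10 = 32
12(ω_s−ω_c) = −32(ω_r−ω_c),  ω_s=0, ω_r=1
12(0−ω_c) = −32(1−ω_c)  ⇒  44ω_c = 32  ⇒  ω_c = 8/11
ω_c/ω_r = 8/11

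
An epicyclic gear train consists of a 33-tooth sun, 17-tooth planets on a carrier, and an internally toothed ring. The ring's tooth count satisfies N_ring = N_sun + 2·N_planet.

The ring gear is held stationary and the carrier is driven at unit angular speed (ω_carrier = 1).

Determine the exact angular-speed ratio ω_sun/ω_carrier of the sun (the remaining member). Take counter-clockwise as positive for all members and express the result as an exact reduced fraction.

N_ring = 33 + 2·17 = 67
33(ω_s−ω_c) = −67(ω_r−ω_c),  ω_r=0, ω_c=1
ω_s = 1 − (67/33)(0−1) = 100/33
ω_s/ω_c = 100/33

100/33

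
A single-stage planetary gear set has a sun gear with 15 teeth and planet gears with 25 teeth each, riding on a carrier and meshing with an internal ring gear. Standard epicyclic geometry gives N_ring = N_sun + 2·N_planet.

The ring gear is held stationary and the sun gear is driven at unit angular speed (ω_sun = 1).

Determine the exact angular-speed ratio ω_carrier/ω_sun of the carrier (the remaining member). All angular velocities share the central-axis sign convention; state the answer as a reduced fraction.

N_ring = 15 + 2·25 = 65
15(ω_s−ω_c) = −65(ω_r−ω_c),  ω_r=0, ω_s=1
15(1−ω_c) = −65(0−ω_c)  ⇒  80ω_c = 15  ⇒  ω_c = 3/16
ω_c/ω_s = 3/16

3/16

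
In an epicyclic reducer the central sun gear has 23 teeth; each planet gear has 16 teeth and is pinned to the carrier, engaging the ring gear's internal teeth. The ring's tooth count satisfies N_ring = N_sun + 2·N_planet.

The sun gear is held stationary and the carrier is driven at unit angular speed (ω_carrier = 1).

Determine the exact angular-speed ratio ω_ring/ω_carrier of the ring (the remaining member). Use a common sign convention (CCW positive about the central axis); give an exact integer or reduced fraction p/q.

N_ring = 23 + 2·16 = 55
23(ω_s−ω_c) = −55(ω_r−ω_c),  ω_s=0, ω_c=1
ω_r = 1 − (23/55)(0−1) = 78/55
ω_r/ω_c = 78/55

78/55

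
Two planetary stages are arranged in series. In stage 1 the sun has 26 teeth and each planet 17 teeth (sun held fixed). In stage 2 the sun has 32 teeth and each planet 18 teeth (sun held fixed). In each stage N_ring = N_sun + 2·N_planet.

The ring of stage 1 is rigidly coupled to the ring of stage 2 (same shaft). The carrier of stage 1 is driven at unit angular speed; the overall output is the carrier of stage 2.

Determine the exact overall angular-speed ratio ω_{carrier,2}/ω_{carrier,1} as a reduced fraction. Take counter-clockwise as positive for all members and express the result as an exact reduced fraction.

Stage 1: N_ring = 26 + 2·17 = 60
Stage 1: 26(ω_s−ω_c) = −60(ω_r−ω_c),  ω_s=0, ω_c=1
Stage 1: ω_r = 1 − (26/60)(0−1) = 43/30
  ⇒ ω_r¹/ω_c¹ = 43/30
Stage 2: N_ring = 32 + 2·18 = 68
Stage 2: 32(ω_s−ω_c) = −68(ω_r−ω_c),  ω_s=0, ω_r=1
Stage 2: 32(0−ω_c) = −68(1−ω_c)  ⇒  100ω_c = 68  ⇒  ω_c = 17/25
  ⇒ ω_c²/ω_r² = 17/25
Coupling ω_r² = ω_r¹ ⇒ overall = 43/30 × 17/25 = 731/750

731/750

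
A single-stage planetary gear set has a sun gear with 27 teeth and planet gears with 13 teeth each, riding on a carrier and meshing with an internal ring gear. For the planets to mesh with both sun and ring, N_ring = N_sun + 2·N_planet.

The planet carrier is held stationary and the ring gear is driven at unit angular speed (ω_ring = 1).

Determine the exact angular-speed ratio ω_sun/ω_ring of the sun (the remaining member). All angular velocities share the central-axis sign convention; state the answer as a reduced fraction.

-53/27

N_ring = 27 + 2·13 = 53
27(ω_s−ω_c) = −53(ω_r−ω_c),  ω_c=0, ω_r=1
ω_s = 0 − (53/27)(1−0) = -53/27
ω_s/ω_r = -53/27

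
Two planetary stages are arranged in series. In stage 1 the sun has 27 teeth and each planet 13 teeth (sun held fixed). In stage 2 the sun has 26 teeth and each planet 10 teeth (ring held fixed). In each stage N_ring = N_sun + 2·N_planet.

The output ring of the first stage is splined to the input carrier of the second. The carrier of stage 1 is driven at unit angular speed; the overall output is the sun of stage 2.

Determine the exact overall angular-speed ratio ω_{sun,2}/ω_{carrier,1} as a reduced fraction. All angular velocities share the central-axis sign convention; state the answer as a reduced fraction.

Stage 1: N_ring = 27 + 2·13 = 53
Stage 1: 27(ω_s−ω_c) = −53(ω_r−ω_c),  ω_s=0, ω_c=1
Stage 1: ω_r = 1 − (27/53)(0−1) = 80/53
  ⇒ ω_r¹/ω_c¹ = 80/53
Stage 2: N_ring = 26 + 2·10 = 46
Stage 2: 26(ω_s−ω_c) = −46(ω_r−ω_c),  ω_r=0, ω_c=1
Stage 2: ω_s = 1 − (46/26)(0−1) = 36/13
  ⇒ ω_s²/ω_c² = 36/13
Coupling ω_c² = ω_r¹ ⇒ overall = 80/53 × 36/13 = 2880/689

2880/689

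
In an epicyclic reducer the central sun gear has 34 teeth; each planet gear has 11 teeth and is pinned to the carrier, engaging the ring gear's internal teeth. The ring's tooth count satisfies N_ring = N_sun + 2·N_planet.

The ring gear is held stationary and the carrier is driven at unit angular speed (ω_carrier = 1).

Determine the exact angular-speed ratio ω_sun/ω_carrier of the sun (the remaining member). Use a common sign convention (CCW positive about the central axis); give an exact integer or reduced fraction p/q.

45/17

N_ring = 34 + 2·11 = 56
34(ω_s−ω_c) = −56(ω_r−ω_c),  ω_r=0, ω_c=1
ω_s = 1 − (56/34)(0−1) = 45/17
ω_s/ω_c = 45/17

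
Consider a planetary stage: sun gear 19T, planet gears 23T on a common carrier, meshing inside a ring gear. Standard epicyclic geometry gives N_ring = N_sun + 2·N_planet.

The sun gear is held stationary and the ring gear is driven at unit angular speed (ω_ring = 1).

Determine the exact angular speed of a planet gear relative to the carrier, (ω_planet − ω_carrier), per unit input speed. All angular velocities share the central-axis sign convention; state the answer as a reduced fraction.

1235/1932

N_ring = 19 + 2·23 = 65
19(ω_s−ω_c) = −65(ω_r−ω_c),  ω_s=0, ω_r=1
19(0−ω_c) = −65(1−ω_c)  ⇒  84ω_c = 65  ⇒  ω_c = 65/84
sun–planet: 19·(0−65/84) = −23·(ω_p−ω_c)  ⇒  ω_p−ω_c = −(19/23)·(-65/84) = 1235/1932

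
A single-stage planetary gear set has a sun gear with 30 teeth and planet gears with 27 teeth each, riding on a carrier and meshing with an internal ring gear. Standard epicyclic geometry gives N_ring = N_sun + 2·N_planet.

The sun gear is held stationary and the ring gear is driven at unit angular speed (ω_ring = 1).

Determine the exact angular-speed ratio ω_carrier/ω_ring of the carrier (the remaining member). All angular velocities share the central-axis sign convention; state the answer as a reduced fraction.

14/19

N_ring = 30 + 2·27 = 84
30(ω_s−ω_c) = −84(ω_r−ω_c),  ω_s=0, ω_r=1
30(0−ω_c) = −84(1−ω_c)  ⇒  114ω_c = 84  ⇒  ω_c = 14/19
ω_c/ω_r = 14/19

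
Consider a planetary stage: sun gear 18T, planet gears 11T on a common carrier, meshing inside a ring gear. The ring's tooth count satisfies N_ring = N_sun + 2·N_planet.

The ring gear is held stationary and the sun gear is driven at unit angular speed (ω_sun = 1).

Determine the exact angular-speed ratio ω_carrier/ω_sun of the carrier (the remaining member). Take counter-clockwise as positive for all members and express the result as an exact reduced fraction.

N_ring = 18 + 2·11 = 40
18(ω_s−ω_c) = −40(ω_r−ω_c),  ω_r=0, ω_s=1
18(1−ω_c) = −40(0−ω_c)  ⇒  58ω_c = 18  ⇒  ω_c = 9/29
ω_c/ω_s = 9/29

9/29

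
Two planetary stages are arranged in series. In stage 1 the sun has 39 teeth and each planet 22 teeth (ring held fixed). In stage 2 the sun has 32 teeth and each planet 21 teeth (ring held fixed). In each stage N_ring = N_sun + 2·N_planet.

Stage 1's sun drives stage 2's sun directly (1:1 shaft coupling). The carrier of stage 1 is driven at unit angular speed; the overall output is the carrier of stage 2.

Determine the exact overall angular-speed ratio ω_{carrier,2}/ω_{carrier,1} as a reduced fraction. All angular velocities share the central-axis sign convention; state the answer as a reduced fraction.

1952/2067

Stage 1: N_ring = 39 + 2·22 = 83
Stage 1: 39(ω_s−ω_c) = −83(ω_r−ω_c),  ω_r=0, ω_c=1
Stage 1: ω_s = 1 − (83/39)(0−1) = 122/39
  ⇒ ω_s¹/ω_c¹ = 122/39
Stage 2: N_ring = 32 + 2·21 = 74
Stage 2: 32(ω_s−ω_c) = −74(ω_r−ω_c),  ω_r=0, ω_s=1
Stage 2: 32(1−ω_c) = −74(0−ω_c)  ⇒  106ω_c = 32  ⇒  ω_c = 16/53
  ⇒ ω_c²/ω_s² = 16/53
Coupling ω_s² = ω_s¹ ⇒ overall = 122/39 × 16/53 = 1952/2067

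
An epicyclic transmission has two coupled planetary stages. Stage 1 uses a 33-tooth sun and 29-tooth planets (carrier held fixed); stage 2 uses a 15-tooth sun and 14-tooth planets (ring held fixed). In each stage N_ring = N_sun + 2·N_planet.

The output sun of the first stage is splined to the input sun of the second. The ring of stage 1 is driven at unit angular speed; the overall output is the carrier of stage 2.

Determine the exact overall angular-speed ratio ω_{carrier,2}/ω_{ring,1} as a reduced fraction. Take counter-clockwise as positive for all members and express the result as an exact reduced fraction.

-455/638

Stage 1: N_ring = 33 + 2·29 = 91
Stage 1: 33(ω_s−ω_c) = −91(ω_r−ω_c),  ω_c=0, ω_r=1
Stage 1: ω_s = 0 − (91/33)(1−0) = -91/33
  ⇒ ω_s¹/ω_r¹ = -91/33
Stage 2: N_ring = 15 + 2·14 = 43
Stage 2: 15(ω_s−ω_c) = −43(ω_r−ω_c),  ω_r=0, ω_s=1
Stage 2: 15(1−ω_c) = −43(0−ω_c)  ⇒  58ω_c = 15  ⇒  ω_c = 15/58
  ⇒ ω_c²/ω_s² = 15/58
Coupling ω_s² = ω_s¹ ⇒ overall = -91/33 × 15/58 = -455/638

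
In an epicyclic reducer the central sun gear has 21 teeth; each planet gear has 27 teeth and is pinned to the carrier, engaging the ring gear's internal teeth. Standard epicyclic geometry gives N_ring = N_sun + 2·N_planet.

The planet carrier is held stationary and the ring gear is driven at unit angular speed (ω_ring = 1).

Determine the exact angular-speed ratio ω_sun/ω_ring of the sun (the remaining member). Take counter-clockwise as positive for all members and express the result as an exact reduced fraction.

N_ring = 21 + 2·27 = 75
21(ω_s−ω_c) = −75(ω_r−ω_c),  ω_c=0, ω_r=1
ω_s = 0 − (75/21)(1−0) = -25/7
ω_s/ω_r = -25/7

-25/7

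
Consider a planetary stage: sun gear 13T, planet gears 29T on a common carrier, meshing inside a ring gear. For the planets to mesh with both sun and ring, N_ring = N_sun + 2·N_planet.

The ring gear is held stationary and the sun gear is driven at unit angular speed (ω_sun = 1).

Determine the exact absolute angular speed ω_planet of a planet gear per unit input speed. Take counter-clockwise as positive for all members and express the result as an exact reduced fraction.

N_ring = 13 + 2·29 = 71
13(ω_s−ω_c) = −71(ω_r−ω_c),  ω_r=0, ω_s=1
13(1−ω_c) = −71(0−ω_c)  ⇒  84ω_c = 13  ⇒  ω_c = 13/84
sun–planet: 13·(1−13/84) = −29·(ω_p−ω_c)  ⇒  ω_p−ω_c = −(13/29)·(71/84) = -923/2436
ω_p = 13/84 − 923/2436 = -13/58

-13/58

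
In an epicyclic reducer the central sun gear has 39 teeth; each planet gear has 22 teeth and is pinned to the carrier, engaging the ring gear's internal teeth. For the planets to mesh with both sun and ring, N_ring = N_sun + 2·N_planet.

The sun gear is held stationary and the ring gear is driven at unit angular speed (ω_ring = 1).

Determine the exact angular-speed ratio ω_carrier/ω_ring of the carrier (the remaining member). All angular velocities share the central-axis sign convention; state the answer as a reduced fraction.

83/122

N_ring = 39 + 2·22 = 83
39(ω_s−ω_c) = −83(ω_r−ω_c),  ω_s=0, ω_r=1
39(0−ω_c) = −83(1−ω_c)  ⇒  122ω_c = 83  ⇒  ω_c = 83/122
ω_c/ω_r = 83/122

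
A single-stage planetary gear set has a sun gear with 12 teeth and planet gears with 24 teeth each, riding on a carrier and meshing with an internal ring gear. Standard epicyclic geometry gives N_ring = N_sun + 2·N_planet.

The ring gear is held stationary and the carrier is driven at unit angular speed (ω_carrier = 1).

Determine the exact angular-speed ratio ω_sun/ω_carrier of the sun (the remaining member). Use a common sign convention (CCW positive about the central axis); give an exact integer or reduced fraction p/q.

N_ring = 12 + 2·24 = 60
12(ω_s−ω_c) = −60(ω_r−ω_c),  ω_r=0, ω_c=1
ω_s = 1 − (60/12)(0−1) = 6
ω_s/ω_c = 6

6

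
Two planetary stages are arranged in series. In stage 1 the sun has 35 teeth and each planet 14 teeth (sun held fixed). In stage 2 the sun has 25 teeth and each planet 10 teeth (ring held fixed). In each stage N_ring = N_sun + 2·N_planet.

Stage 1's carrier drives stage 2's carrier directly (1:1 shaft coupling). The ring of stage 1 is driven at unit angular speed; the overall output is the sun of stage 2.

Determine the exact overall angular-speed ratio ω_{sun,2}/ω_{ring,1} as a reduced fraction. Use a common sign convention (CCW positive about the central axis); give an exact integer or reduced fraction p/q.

9/5

Stage 1: N_ring = 35 + 2·14 = 63
Stage 1: 35(ω_s−ω_c) = −63(ω_r−ω_c),  ω_s=0, ω_r=1
Stage 1: 35(0−ω_c) = −63(1−ω_c)  ⇒  98ω_c = 63  ⇒  ω_c = 9/14
  ⇒ ω_c¹/ω_r¹ = 9/14
Stage 2: N_ring = 25 + 2·10 = 45
Stage 2: 25(ω_s−ω_c) = −45(ω_r−ω_c),  ω_r=0, ω_c=1
Stage 2: ω_s = 1 − (45/25)(0−1) = 14/5
  ⇒ ω_s²/ω_c² = 14/5
Coupling ω_c² = ω_c¹ ⇒ overall = 9/14 × 14/5 = 9/5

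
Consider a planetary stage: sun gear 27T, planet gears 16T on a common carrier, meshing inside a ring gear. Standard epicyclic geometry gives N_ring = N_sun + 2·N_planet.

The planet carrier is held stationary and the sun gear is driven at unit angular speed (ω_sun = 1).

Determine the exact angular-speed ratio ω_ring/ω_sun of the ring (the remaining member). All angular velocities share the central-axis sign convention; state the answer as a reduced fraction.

N_ring = 27 + 2·16 = 59
27(ω_s−ω_c) = −59(ω_r−ω_c),  ω_c=0, ω_s=1
ω_r = 0 − (27/59)(1−0) = -27/59
ω_r/ω_s = -27/59

-27/59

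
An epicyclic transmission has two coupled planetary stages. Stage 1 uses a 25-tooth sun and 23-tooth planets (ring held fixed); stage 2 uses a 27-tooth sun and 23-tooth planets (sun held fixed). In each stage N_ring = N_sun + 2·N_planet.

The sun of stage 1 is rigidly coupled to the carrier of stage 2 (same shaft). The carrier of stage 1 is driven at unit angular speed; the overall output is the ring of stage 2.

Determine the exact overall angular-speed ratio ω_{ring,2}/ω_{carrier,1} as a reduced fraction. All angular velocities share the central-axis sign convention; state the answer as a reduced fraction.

Stage 1: N_ring = 25 + 2·23 = 71
Stage 1: 25(ω_s−ω_c) = −71(ω_r−ω_c),  ω_r=0, ω_c=1
Stage 1: ω_s = 1 − (71/25)(0−1) = 96/25
  ⇒ ω_s¹/ω_c¹ = 96/25
Stage 2: N_ring = 27 + 2·23 = 73
Stage 2: 27(ω_s−ω_c) = −73(ω_r−ω_c),  ω_s=0, ω_c=1
Stage 2: ω_r = 1 − (27/73)(0−1) = 100/73
  ⇒ ω_r²/ω_c² = 100/73
Coupling ω_c² = ω_s¹ ⇒ overall = 96/25 × 100/73 = 384/73

384/73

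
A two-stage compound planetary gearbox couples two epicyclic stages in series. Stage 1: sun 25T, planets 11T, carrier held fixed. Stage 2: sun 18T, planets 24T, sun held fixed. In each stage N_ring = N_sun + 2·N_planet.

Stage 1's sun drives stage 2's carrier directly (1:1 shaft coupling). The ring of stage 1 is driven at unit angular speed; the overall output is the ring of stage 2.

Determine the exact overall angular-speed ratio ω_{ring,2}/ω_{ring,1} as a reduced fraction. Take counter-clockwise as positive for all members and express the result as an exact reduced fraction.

Stage 1: N_ring = 25 + 2·11 = 47
Stage 1: 25(ω_s−ω_c) = −47(ω_r−ω_c),  ω_c=0, ω_r=1
Stage 1: ω_s = 0 − (47/25)(1−0) = -47/25
  ⇒ ω_s¹/ω_r¹ = -47/25
Stage 2: N_ring = 18 + 2·24 = 66
Stage 2: 18(ω_s−ω_c) = −66(ω_r−ω_c),  ω_s=0, ω_c=1
Stage 2: ω_r = 1 − (18/66)(0−1) = 14/11
  ⇒ ω_r²/ω_c² = 14/11
Coupling ω_c² = ω_s¹ ⇒ overall = -47/25 × 14/11 = -658/275

-658/275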